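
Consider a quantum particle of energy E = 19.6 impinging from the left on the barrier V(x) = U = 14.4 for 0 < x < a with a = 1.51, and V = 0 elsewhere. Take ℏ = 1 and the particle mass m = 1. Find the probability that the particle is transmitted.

Above the barrier the interior wavenumber is k₂ = √(2m(E − U))/ℏ = 3.225, giving phase k₂a = 4.870.
Matching at both interfaces gives T⁻¹ = 1 + U² sin²(k₂a) / [4E(E − U)] = 1.496, hence T = 0.668.

T = 0.668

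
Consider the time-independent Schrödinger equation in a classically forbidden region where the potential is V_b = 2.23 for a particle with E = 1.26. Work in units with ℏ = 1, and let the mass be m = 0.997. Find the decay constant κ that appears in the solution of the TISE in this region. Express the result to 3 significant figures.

Since E < V_b the TISE in this region is ψ'' = κ²ψ with κ = √(2m(V_b − E))/ℏ.
κ = √(2 × 0.997 × 0.97) = 1.391.

κ = 1.39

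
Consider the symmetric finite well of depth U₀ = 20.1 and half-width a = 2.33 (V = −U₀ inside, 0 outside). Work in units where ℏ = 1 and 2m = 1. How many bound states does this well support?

Define the well-strength parameter z₀ = (a/ℏ)√(2mU₀) = 2.33 × √(2·0.5·20.1) = 10.45.
A new bound state (alternating even/odd) appears each time z₀ passes a multiple of π/2, so N = ⌊2z₀/π⌋ + 1 = ⌊6.650⌋ + 1 = 7.

N = 7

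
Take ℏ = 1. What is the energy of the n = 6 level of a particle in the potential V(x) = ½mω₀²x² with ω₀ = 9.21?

E = 59.9

Using E_n = (n + ½)ℏω₀: E_6 = 6.5 × 9.21 = 59.87.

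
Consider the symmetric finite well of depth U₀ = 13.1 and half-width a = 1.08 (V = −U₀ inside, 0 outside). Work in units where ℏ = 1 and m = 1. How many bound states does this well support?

N = 4

The dimensionless depth is z₀ = a√(2mU₀)/ℏ = 1.08 × √(26.20) = 5.528.
A new bound state (alternating even/odd) appears each time z₀ passes a multiple of π/2, so N = ⌊2z₀/π⌋ + 1 = ⌊3.519⌋ + 1 = 4.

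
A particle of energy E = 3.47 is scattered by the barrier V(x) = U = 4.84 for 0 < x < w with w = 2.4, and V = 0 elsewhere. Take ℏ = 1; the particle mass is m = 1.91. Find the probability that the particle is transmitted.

T = 0.0000553

E < U: inside the barrier ψ ∝ e^{±κx} with κ = √(2m(U − E))/ℏ = 2.288.
κw = 5.490, sinh(κw) = 121.2.
The exact tunnelling result is T⁻¹ = 1 + U² sinh²(κw) / [4E(U − E)] = 18090, so T = 0.0000553.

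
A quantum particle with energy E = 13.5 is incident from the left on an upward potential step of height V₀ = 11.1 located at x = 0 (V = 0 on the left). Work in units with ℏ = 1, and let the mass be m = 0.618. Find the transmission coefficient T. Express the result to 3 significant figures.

T = 0.834

On each side the TISE gives plane waves with k = √(2m(E − V))/ℏ: k₁ = √(2·0.618·13.5) = 4.085, k₂ = √(2·0.618·2.4) = 1.722.
Continuity of ψ and ψ′ at the step yields the reflection amplitude r = (k₁ − k₂)/(k₁ + k₂) = 0.4068; thus R = |r|² = 0.1655, T = 0.8345.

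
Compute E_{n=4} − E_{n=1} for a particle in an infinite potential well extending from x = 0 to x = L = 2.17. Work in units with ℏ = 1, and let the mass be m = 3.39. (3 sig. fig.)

E_n = n²π²ℏ²/(2mL²), so ΔE = (4² − 1²) π²ℏ²/(2mL²).
ΔE = 15 × π² / (2 × 3.39 × 2.17²) = 4.637.

ΔE = 4.64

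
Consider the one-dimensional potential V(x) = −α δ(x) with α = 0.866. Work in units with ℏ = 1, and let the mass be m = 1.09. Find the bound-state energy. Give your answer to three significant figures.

E = -0.409

For x ≠ 0 the bound state is ψ ∝ e^{−κ|x|}; integrating the TISE across the delta gives the cusp condition 2κ = 2mα/ℏ², so κ = 0.9439.
Then E = −ℏ²κ²/(2m) = −mα²/(2ℏ²) = -0.4087.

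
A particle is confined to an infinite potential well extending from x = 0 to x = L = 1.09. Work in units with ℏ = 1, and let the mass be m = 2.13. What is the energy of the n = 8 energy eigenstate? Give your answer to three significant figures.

Requiring ψ(0) = ψ(L) = 0 quantises k = nπ/L, hence E_n = ℏ²k²/2m = n²π²ℏ²/(2mL²).
E_8 = 8² × π² / (2 × 2.13 × 1.09²) = 124.8.

E = 125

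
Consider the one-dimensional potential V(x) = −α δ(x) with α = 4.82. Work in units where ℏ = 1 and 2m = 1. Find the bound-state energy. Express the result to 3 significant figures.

E = -5.81

The bound state is ψ(x) = √κ e^{−κ|x|}. The derivative jump ψ'(0⁺) − ψ'(0⁻) = −(2mα/ℏ²)ψ(0) fixes κ = mα/ℏ² = 2.410.
Then E = −ℏ²κ²/(2m) = −mα²/(2ℏ²) = -5.808.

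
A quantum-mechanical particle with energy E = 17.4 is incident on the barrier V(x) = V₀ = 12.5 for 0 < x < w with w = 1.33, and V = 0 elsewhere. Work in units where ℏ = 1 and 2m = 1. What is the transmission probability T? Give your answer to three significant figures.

Above the barrier the interior wavenumber is k₂ = √(2m(E − V₀))/ℏ = 2.214, giving phase k₂w = 2.944.
T = [1 + V₀² sin²(k₂w) / (4E(E − V₀))]⁻¹ = 1/1.018 = 0.983.

T = 0.983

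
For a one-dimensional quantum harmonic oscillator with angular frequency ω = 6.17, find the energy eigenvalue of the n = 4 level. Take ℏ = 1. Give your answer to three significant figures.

Using E_n = (n + ½)ℏω: E_4 = 4.5 × 6.17 = 27.77.

E = 27.8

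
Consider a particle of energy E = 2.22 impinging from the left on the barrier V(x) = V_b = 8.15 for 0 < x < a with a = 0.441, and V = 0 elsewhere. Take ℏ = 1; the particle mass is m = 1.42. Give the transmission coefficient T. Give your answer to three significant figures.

T = 0.0823

Since E < V_b the interior solution is evanescent with decay constant κ = √(2m(V_b − E))/ℏ = 4.104.
κa = 1.810, sinh(κa) = 2.973.
The exact tunnelling result is T⁻¹ = 1 + V_b² sinh²(κa) / [4E(V_b − E)] = 12.15, so T = 0.0823.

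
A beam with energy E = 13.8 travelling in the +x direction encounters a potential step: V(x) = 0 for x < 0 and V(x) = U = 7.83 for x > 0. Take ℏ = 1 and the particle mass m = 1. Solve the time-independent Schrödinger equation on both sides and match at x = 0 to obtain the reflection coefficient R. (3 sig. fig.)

The wavenumbers are k₁ = √(2mE)/ℏ = 5.254 on the left and k₂ = √(2m(E − U))/ℏ = 3.455 on the right.
Continuity of ψ and ψ′ at the step yields the reflection amplitude r = (k₁ − k₂)/(k₁ + k₂) = 0.2065; thus R = |r|² = 0.04263, T = 0.9574.

R = 0.0426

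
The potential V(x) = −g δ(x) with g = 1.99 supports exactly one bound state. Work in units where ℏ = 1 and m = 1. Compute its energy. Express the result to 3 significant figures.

For x ≠ 0 the bound state is ψ ∝ e^{−κ|x|}; integrating the TISE across the delta gives the cusp condition 2κ = 2mg/ℏ², so κ = 1.990.
Then E = −ℏ²κ²/(2m) = −mg²/(2ℏ²) = -1.980.

E = -1.98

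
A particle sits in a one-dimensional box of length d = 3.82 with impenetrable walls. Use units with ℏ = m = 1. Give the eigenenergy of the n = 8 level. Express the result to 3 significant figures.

Requiring ψ(0) = ψ(d) = 0 quantises k = nπ/d, hence E_n = ℏ²k²/2m = n²π²ℏ²/(2md²).
E_8 = 8² × π² / (2 × 1 × 3.82²) = 21.64.

E = 21.6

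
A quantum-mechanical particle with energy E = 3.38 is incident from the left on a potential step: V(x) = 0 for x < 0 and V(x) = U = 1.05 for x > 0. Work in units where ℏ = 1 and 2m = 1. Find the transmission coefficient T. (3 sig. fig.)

The wavenumbers are k₁ = √(2mE)/ℏ = 1.838 on the left and k₂ = √(2m(E − U))/ℏ = 1.526 on the right.
Continuity of ψ and ψ′ at the step yields the reflection amplitude r = (k₁ − k₂)/(k₁ + k₂) = 0.09273; thus R = |r|² = 0.008600, T = 0.9914.

T = 0.991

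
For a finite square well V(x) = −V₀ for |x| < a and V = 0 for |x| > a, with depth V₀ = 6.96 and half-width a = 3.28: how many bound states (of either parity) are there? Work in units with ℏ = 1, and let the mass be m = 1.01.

Define the well-strength parameter z₀ = (a/ℏ)√(2mV₀) = 3.28 × √(2·1.01·6.96) = 12.30.
The even/odd transcendental equations gain one root per π/2 in z₀, giving N = 1 + ⌊2z₀/π⌋ = 1 + ⌊7.830⌋ = 8.

N = 8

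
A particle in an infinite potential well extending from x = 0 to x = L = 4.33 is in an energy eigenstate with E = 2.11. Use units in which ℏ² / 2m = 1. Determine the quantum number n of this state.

For an infinite well E_n = n²π²ℏ²/(2mL²), so n = (L/πℏ)√(2mE).
n = (4.33/π) × √(2 × 0.5 × 2.11) = 2.002 → n = 2.

n = 2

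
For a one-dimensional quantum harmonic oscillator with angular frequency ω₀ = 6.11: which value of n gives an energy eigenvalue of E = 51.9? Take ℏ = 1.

n = 8

E_n = ℏω₀(n + ½) ⇒ n = E/(ℏω₀) − ½ = 51.9/6.11 − 0.5 = 7.994 → n = 8.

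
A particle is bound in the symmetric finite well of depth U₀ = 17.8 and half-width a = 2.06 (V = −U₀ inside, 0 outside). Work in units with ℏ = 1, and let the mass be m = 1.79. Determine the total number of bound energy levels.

Define the well-strength parameter z₀ = (a/ℏ)√(2mU₀) = 2.06 × √(2·1.79·17.8) = 16.44.
The even/odd transcendental equations gain one root per π/2 in z₀, giving N = 1 + ⌊2z₀/π⌋ = 1 + ⌊10.47⌋ = 11.

N = 11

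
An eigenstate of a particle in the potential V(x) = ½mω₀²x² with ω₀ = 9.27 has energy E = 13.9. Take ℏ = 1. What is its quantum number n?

E_n = ℏω₀(n + ½) ⇒ n = E/(ℏω₀) − ½ = 13.9/9.27 − 0.5 = 0.999 → n = 1.

n = 1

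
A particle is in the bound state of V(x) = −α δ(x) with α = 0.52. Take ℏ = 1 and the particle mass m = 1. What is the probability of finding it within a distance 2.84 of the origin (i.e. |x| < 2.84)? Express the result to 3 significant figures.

The normalised bound state is ψ = √κ e^{−κ|x|} with κ = mα/ℏ² = 0.5200.
P(|x| < d) = ∫_{−d}^{d} κ e^{−2κ|x|} dx = 1 − e^{−2κd} = 1 − e^{−2.954} = 0.9478.

P = 0.948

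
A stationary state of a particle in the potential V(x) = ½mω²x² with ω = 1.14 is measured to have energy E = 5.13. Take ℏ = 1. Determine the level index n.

Invert E_n = (n + ½)ℏω: n = E/ℏω − ½ = 4.000, so n = 4.

n = 4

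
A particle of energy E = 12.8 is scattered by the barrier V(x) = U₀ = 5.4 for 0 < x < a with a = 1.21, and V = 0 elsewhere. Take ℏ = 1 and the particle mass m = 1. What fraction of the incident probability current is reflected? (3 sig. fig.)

R = 0.0712

E > U₀: inside the barrier k₂ = √(2m(E − U₀))/ℏ = 3.847, k₂a = 4.655.
Matching at both interfaces gives T⁻¹ = 1 + U₀² sin²(k₂a) / [4E(E − U₀)] = 1.077, hence T = 0.929.
R = 1 − T = 0.0712.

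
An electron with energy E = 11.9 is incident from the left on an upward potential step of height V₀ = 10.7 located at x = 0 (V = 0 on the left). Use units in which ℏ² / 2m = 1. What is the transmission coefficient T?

T = 0.732

On each side the TISE gives plane waves with k = √(2m(E − V))/ℏ: k₁ = √(2·½·11.9) = 3.450, k₂ = √(2·½·1.2) = 1.095.
Continuity of ψ and ψ′ at the step yields the reflection amplitude r = (k₁ − k₂)/(k₁ + k₂) = 0.5180; thus R = |r|² = 0.2683, T = 0.7317.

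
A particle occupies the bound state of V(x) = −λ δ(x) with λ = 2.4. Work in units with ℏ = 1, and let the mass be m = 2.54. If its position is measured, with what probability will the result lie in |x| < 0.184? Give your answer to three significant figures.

The normalised bound state is ψ = √κ e^{−κ|x|} with κ = mλ/ℏ² = 6.096.
P(|x| < d) = ∫_{−d}^{d} κ e^{−2κ|x|} dx = 1 − e^{−2κd} = 1 − e^{−2.243} = 0.8939.

P = 0.894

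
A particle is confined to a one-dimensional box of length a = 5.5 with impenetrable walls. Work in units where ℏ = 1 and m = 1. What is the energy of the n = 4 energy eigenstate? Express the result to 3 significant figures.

E = 2.61

The infinite-well eigenfunctions ψ_n = √(2/a) sin(nπx/a) vanish at both walls, giving E_n = n²π²ℏ²/(2ma²).
E_4 = 4² × π² / (2 × 1 × 5.5²) = 2.610.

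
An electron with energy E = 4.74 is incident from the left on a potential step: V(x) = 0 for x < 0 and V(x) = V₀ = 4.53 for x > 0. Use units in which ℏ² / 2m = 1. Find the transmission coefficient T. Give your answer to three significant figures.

The wavenumbers are k₁ = √(2mE)/ℏ = 2.177 on the left and k₂ = √(2m(E − V₀))/ℏ = 0.4583 on the right.
Continuity of ψ and ψ′ at the step yields the reflection amplitude r = (k₁ − k₂)/(k₁ + k₂) = 0.6522; thus R = |r|² = 0.4254, T = 0.5746.

T = 0.575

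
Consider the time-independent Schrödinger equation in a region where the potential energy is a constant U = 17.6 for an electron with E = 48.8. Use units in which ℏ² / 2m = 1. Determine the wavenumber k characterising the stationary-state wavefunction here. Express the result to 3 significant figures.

With E > U the solution is oscillatory, ψ ∝ e^{±ikx} with k = √(2m(E − U))/ℏ.
k = √(2 × 0.5 × 31.2) = 5.586.

k = 5.59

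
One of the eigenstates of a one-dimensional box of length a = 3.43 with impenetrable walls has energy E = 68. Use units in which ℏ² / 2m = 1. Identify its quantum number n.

From E_n = n²π²ℏ²/(2ma²) invert to n = √(2ma²E)/(πℏ).
n = (3.43/π) × √(2 × 0.5 × 68) = 9.003 → n = 9.

n = 9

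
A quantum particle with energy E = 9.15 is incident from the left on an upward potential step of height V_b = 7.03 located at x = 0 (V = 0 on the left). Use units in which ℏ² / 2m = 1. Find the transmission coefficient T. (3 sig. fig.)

T = 0.877

The wavenumbers are k₁ = √(2mE)/ℏ = 3.025 on the left and k₂ = √(2m(E − V_b))/ℏ = 1.456 on the right.
Continuity of ψ and ψ′ at the step yields the reflection amplitude r = (k₁ − k₂)/(k₁ + k₂) = 0.3501; thus R = |r|² = 0.1226, T = 0.8774.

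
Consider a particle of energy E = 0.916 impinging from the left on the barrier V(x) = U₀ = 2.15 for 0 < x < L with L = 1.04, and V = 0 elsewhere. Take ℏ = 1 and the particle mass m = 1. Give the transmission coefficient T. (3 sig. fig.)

E < U₀: inside the barrier ψ ∝ e^{±κx} with κ = √(2m(U₀ − E))/ℏ = 1.571.
κL = 1.634, sinh(κL) = 2.464.
The exact tunnelling result is T⁻¹ = 1 + U₀² sinh²(κL) / [4E(U₀ − E)] = 7.208, so T = 0.139.

T = 0.139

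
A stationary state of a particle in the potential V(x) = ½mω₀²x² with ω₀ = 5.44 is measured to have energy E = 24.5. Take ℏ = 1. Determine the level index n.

n = 4

E_n = ℏω₀(n + ½) ⇒ n = E/(ℏω₀) − ½ = 24.5/5.44 − 0.5 = 4.004 → n = 4.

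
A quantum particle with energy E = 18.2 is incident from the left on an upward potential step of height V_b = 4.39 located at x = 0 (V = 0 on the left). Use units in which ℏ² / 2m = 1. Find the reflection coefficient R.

R = 0.00475

The wavenumbers are k₁ = √(2mE)/ℏ = 4.266 on the left and k₂ = √(2m(E − V_b))/ℏ = 3.716 on the right.
Matching ψ and ψ′ at x = 0 gives r = (k₁ − k₂)/(k₁ + k₂), so R = r² = 0.004747 and T = 1 − R = 0.9953.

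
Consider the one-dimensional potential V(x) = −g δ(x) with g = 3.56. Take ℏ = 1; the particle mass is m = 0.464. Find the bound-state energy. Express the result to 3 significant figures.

E = -2.94

For x ≠ 0 the bound state is ψ ∝ e^{−κ|x|}; integrating the TISE across the delta gives the cusp condition 2κ = 2mg/ℏ², so κ = 1.652.
Then E = −ℏ²κ²/(2m) = −mg²/(2ℏ²) = -2.940.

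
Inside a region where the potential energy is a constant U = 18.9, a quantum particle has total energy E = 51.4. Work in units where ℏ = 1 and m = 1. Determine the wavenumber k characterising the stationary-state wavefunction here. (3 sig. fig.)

With E > U the solution is oscillatory, ψ ∝ e^{±ikx} with k = √(2m(E − U))/ℏ.
k = √(2 × 1 × 32.5) = 8.062.

k = 8.06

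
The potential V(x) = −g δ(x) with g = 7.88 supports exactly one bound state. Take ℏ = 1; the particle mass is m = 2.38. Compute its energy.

E = -73.9

The bound state is ψ(x) = √κ e^{−κ|x|}. The derivative jump ψ'(0⁺) − ψ'(0⁻) = −(2mg/ℏ²)ψ(0) fixes κ = mg/ℏ² = 18.75.
Then E = −ℏ²κ²/(2m) = −mg²/(2ℏ²) = -73.89.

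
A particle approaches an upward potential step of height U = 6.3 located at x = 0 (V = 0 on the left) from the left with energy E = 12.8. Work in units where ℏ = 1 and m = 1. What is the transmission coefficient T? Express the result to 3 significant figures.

T = 0.972

The wavenumbers are k₁ = √(2mE)/ℏ = 5.060 on the left and k₂ = √(2m(E − U))/ℏ = 3.606 on the right.
Continuity of ψ and ψ′ at the step yields the reflection amplitude r = (k₁ − k₂)/(k₁ + k₂) = 0.1678; thus R = |r|² = 0.02816, T = 0.9718.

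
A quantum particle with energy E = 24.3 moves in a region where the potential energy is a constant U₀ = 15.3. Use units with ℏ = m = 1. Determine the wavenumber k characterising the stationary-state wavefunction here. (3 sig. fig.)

k = 4.24

With E > U₀ the solution is oscillatory, ψ ∝ e^{±ikx} with k = √(2m(E − U₀))/ℏ.
k = √(2 × 1 × 9) = 4.243.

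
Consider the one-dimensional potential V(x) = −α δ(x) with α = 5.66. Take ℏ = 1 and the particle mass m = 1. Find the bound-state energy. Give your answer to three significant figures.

E = -16.0

The bound state is ψ(x) = √κ e^{−κ|x|}. The derivative jump ψ'(0⁺) − ψ'(0⁻) = −(2mα/ℏ²)ψ(0) fixes κ = mα/ℏ² = 5.660.
Then E = −ℏ²κ²/(2m) = −mα²/(2ℏ²) = -16.02.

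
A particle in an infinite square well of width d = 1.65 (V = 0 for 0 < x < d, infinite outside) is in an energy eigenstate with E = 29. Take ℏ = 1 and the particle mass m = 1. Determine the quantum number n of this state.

From E_n = n²π²ℏ²/(2md²) invert to n = √(2md²E)/(πℏ).
n = (1.65/π) × √(2 × 1 × 29) = 4.000 → n = 4.

n = 4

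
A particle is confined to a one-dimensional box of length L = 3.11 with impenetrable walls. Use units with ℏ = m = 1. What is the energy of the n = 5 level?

Requiring ψ(0) = ψ(L) = 0 quantises k = nπ/L, hence E_n = ℏ²k²/2m = n²π²ℏ²/(2mL²).
E_5 = 5² × π² / (2 × 1 × 3.11²) = 12.76.

E = 12.8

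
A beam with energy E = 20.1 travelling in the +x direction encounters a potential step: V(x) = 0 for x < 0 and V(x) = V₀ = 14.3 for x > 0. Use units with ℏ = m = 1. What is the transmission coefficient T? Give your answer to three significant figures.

The wavenumbers are k₁ = √(2mE)/ℏ = 6.340 on the left and k₂ = √(2m(E − V₀))/ℏ = 3.406 on the right.
Matching ψ and ψ′ at x = 0 gives r = (k₁ − k₂)/(k₁ + k₂), so R = r² = 0.09065 and T = 1 − R = 0.9093.

T = 0.909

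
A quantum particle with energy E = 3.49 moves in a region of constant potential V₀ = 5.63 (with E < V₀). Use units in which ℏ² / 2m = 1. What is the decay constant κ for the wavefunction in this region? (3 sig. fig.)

Since E < V₀ the TISE in this region is ψ'' = κ²ψ with κ = √(2m(V₀ − E))/ℏ.
κ = √(2 × 0.5 × 2.14) = 1.463.

κ = 1.46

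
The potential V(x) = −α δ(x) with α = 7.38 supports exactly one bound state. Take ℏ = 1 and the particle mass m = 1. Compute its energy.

The bound state is ψ(x) = √κ e^{−κ|x|}. The derivative jump ψ'(0⁺) − ψ'(0⁻) = −(2mα/ℏ²)ψ(0) fixes κ = mα/ℏ² = 7.380.
Then E = −ℏ²κ²/(2m) = −mα²/(2ℏ²) = -27.23.

E = -27.2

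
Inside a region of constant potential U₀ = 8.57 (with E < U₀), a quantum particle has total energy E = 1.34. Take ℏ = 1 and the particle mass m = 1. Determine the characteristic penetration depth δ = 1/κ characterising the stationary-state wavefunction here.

δ = 0.263

Since E < U₀ the TISE in this region is ψ'' = κ²ψ with κ = √(2m(U₀ − E))/ℏ.
κ = √(2 × 1 × 7.23) = 3.803. The penetration depth is δ = 1/κ = 0.263.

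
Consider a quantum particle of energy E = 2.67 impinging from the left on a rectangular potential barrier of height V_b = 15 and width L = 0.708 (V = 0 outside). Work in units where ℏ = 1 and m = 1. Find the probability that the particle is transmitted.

E < V_b: inside the barrier ψ ∝ e^{±κx} with κ = √(2m(V_b − E))/ℏ = 4.966.
κL = 3.516, sinh(κL) = 16.81.
The exact tunnelling result is T⁻¹ = 1 + V_b² sinh²(κL) / [4E(V_b − E)] = 483.7, so T = 0.00207.

T = 0.00207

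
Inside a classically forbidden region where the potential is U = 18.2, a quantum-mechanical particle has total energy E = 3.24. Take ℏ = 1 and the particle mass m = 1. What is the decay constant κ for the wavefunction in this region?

Since E < U the TISE in this region is ψ'' = κ²ψ with κ = √(2m(U − E))/ℏ.
κ = √(2 × 1 × 14.96) = 5.470.

κ = 5.47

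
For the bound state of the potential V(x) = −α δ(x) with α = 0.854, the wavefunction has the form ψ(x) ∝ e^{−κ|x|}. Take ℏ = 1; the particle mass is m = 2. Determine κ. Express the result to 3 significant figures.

Integrate −(ℏ²/2m)ψ'' − αδ(x)ψ = Eψ from −ε to +ε: the ψ'' term gives ψ'(0⁺) − ψ'(0⁻) and the δ term gives −(2mα/ℏ²)ψ(0).
With ψ ∝ e^{−κ|x|} this yields −2κ = −2mα/ℏ², so κ = mα/ℏ² = 1.708.

κ = 1.71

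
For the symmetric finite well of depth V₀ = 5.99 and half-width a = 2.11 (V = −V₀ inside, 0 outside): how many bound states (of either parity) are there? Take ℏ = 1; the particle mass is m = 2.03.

The dimensionless depth is z₀ = a√(2mV₀)/ℏ = 2.11 × √(24.32) = 10.41.
A new bound state (alternating even/odd) appears each time z₀ passes a multiple of π/2, so N = ⌊2z₀/π⌋ + 1 = ⌊6.624⌋ + 1 = 7.

N = 7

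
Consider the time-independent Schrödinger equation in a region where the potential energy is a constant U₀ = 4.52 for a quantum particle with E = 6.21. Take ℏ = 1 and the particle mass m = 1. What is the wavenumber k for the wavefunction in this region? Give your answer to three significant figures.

With E > U₀ the solution is oscillatory, ψ ∝ e^{±ikx} with k = √(2m(E − U₀))/ℏ.
k = √(2 × 1 × 1.69) = 1.838.

k = 1.84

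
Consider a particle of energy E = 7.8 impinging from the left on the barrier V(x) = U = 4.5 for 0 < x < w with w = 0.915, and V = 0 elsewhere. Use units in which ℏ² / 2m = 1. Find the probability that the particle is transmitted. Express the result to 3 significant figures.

Above the barrier the interior wavenumber is k₂ = √(2m(E − U))/ℏ = 1.817, giving phase k₂w = 1.662.
Matching at both interfaces gives T⁻¹ = 1 + U² sin²(k₂w) / [4E(E − U)] = 1.195, hence T = 0.837.

T = 0.837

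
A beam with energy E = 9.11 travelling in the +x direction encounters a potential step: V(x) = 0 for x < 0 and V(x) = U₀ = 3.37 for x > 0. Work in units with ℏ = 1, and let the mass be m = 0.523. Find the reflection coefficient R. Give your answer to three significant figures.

On each side the TISE gives plane waves with k = √(2m(E − V))/ℏ: k₁ = √(2·0.523·9.11) = 3.087, k₂ = √(2·0.523·5.74) = 2.450.
Continuity of ψ and ψ′ at the step yields the reflection amplitude r = (k₁ − k₂)/(k₁ + k₂) = 0.1150; thus R = |r|² = 0.01322, T = 0.9868.

R = 0.0132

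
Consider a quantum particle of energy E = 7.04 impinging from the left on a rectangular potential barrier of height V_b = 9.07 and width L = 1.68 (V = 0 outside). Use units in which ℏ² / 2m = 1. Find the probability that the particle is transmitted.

E < V_b: inside the barrier ψ ∝ e^{±κx} with κ = √(2m(V_b − E))/ℏ = 1.425.
κL = 2.394, sinh(κL) = 5.431.
The exact tunnelling result is T⁻¹ = 1 + V_b² sinh²(κL) / [4E(V_b − E)] = 43.45, so T = 0.0230.

T = 0.0230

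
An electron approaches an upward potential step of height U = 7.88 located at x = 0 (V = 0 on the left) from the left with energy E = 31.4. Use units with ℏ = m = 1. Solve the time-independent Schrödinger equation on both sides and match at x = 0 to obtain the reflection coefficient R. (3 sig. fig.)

On each side the TISE gives plane waves with k = √(2m(E − V))/ℏ: k₁ = √(2·1·31.4) = 7.925, k₂ = √(2·1·23.52) = 6.859.
Matching ψ and ψ′ at x = 0 gives r = (k₁ − k₂)/(k₁ + k₂), so R = r² = 0.005200 and T = 1 − R = 0.9948.

R = 0.00520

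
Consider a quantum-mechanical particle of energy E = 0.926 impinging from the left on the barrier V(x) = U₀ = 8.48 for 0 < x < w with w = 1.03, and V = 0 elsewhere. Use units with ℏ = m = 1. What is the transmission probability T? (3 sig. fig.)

Since E < U₀ the interior solution is evanescent with decay constant κ = √(2m(U₀ − E))/ℏ = 3.887.
κw = 4.004, sinh(κw) = 27.39.
Matching ψ, ψ′ at both faces gives T = [1 + U₀² sinh²(κw) / (4E(U₀ − E))]⁻¹ = 1/1929 = 0.000519.

T = 0.000519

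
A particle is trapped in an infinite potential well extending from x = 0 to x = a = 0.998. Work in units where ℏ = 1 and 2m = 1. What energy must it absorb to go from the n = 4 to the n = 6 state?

ΔE = 198

E_n = n²π²ℏ²/(2ma²), so ΔE = (6² − 4²) π²ℏ²/(2ma²).
ΔE = 20 × π² / (2 × 0.5 × 0.998²) = 198.2.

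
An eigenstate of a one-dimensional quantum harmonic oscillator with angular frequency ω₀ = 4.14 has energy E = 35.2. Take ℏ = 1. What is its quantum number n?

Invert E_n = (n + ½)ℏω₀: n = E/ℏω₀ − ½ = 8.002, so n = 8.

n = 8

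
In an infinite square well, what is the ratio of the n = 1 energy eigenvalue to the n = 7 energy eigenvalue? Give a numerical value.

E_n = n²π²ℏ²/(2mL²) so the ratio is n₂²/n₁² = 1/49 = 0.0204082.

0.0204082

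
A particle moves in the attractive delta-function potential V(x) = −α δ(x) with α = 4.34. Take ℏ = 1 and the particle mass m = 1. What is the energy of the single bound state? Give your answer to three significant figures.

The bound state is ψ(x) = √κ e^{−κ|x|}. The derivative jump ψ'(0⁺) − ψ'(0⁻) = −(2mα/ℏ²)ψ(0) fixes κ = mα/ℏ² = 4.340.
Then E = −ℏ²κ²/(2m) = −mα²/(2ℏ²) = -9.418.

E = -9.42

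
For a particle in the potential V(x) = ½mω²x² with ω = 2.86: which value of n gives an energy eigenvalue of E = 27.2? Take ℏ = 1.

n = 9

Invert E_n = (n + ½)ℏω: n = E/ℏω − ½ = 9.010, so n = 9.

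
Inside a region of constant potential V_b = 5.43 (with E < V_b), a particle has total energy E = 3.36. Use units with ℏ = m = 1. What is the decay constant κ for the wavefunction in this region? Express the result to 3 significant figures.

Since E < V_b the TISE in this region is ψ'' = κ²ψ with κ = √(2m(V_b − E))/ℏ.
κ = √(2 × 1 × 2.07) = 2.035.

κ = 2.03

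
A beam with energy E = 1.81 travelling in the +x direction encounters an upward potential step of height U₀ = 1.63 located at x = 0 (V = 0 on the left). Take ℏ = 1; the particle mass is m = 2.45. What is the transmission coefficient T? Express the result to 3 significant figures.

T = 0.729

On each side the TISE gives plane waves with k = √(2m(E − V))/ℏ: k₁ = √(2·2.45·1.81) = 2.978, k₂ = √(2·2.45·0.18) = 0.9391.
Continuity of ψ and ψ′ at the step yields the reflection amplitude r = (k₁ − k₂)/(k₁ + k₂) = 0.5205; thus R = |r|² = 0.2709, T = 0.7291.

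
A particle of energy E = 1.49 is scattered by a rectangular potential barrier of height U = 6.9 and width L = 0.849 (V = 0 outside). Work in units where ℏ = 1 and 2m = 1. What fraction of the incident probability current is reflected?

Since E < U the interior solution is evanescent with decay constant κ = √(2m(U − E))/ℏ = 2.326.
κL = 1.975, sinh(κL) = 3.533.
The exact tunnelling result is T⁻¹ = 1 + U² sinh²(κL) / [4E(U − E)] = 19.43, so T = 0.0515.
R = 1 − T = 0.949.

R = 0.949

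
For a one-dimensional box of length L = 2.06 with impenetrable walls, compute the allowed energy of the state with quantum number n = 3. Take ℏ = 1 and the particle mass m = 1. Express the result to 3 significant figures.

The infinite-well eigenfunctions ψ_n = √(2/L) sin(nπx/L) vanish at both walls, giving E_n = n²π²ℏ²/(2mL²).
E_3 = 3² × π² / (2 × 1 × 2.06²) = 10.47.

E = 10.5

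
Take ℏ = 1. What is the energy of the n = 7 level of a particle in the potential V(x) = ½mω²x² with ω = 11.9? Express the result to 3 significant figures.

E = 89.3

The oscillator eigenvalues are E_n = ℏω(n + ½), so E_7 = 11.9 × 7.5 = 89.25.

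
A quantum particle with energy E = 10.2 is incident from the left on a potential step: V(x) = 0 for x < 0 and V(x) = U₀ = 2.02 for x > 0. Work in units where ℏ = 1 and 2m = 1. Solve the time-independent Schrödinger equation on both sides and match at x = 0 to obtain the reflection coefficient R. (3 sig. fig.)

R = 0.00304

On each side the TISE gives plane waves with k = √(2m(E − V))/ℏ: k₁ = √(2·½·10.2) = 3.194, k₂ = √(2·½·8.18) = 2.860.
Continuity of ψ and ψ′ at the step yields the reflection amplitude r = (k₁ − k₂)/(k₁ + k₂) = 0.05512; thus R = |r|² = 0.003038, T = 0.9970.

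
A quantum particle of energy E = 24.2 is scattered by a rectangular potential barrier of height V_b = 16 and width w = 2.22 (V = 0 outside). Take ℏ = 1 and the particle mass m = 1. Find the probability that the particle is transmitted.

T = 0.946

Above the barrier the interior wavenumber is k₂ = √(2m(E − V_b))/ℏ = 4.050, giving phase k₂w = 8.990.
Matching at both interfaces gives T⁻¹ = 1 + V_b² sin²(k₂w) / [4E(E − V_b)] = 1.057, hence T = 0.946.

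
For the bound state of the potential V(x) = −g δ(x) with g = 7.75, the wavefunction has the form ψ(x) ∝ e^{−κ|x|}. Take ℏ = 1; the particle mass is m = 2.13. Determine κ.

κ = 16.5

Integrate −(ℏ²/2m)ψ'' − gδ(x)ψ = Eψ from −ε to +ε: the ψ'' term gives ψ'(0⁺) − ψ'(0⁻) and the δ term gives −(2mg/ℏ²)ψ(0).
With ψ ∝ e^{−κ|x|} this yields −2κ = −2mg/ℏ², so κ = mg/ℏ² = 16.51.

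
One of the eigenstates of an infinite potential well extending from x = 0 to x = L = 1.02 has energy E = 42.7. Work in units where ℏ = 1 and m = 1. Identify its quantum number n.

n = 3

For an infinite well E_n = n²π²ℏ²/(2mL²), so n = (L/πℏ)√(2mE).
n = (1.02/π) × √(2 × 1 × 42.7) = 3.000 → n = 3.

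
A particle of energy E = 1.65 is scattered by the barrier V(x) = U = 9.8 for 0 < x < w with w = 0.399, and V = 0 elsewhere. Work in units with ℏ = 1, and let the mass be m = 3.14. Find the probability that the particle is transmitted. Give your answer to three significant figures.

Since E < U the interior solution is evanescent with decay constant κ = √(2m(U − E))/ℏ = 7.154.
κw = 2.855, sinh(κw) = 8.654.
Matching ψ, ψ′ at both faces gives T = [1 + U² sinh²(κw) / (4E(U − E))]⁻¹ = 1/134.7 = 0.00742.

T = 0.00742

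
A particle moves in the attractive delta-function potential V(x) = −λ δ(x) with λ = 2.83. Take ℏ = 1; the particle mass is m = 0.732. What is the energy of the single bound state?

The bound state is ψ(x) = √κ e^{−κ|x|}. The derivative jump ψ'(0⁺) − ψ'(0⁻) = −(2mλ/ℏ²)ψ(0) fixes κ = mλ/ℏ² = 2.072.
Then E = −ℏ²κ²/(2m) = −mλ²/(2ℏ²) = -2.931.

E = -2.93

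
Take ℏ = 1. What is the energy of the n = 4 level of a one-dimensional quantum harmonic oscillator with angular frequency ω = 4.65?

E = 20.9

The oscillator eigenvalues are E_n = ℏω(n + ½), so E_4 = 4.65 × 4.5 = 20.93.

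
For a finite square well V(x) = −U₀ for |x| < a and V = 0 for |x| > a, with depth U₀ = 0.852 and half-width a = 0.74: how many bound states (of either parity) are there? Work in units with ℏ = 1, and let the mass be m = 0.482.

N = 1

Define the well-strength parameter z₀ = (a/ℏ)√(2mU₀) = 0.74 × √(2·0.482·0.852) = 0.6706.
A new bound state (alternating even/odd) appears each time z₀ passes a multiple of π/2, so N = ⌊2z₀/π⌋ + 1 = ⌊0.4269⌋ + 1 = 1.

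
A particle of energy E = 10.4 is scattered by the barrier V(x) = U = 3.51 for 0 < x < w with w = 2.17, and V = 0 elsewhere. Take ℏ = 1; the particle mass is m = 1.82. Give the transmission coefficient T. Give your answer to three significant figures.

T = 0.959

Above the barrier the interior wavenumber is k₂ = √(2m(E − U))/ℏ = 5.008, giving phase k₂w = 10.87.
Matching at both interfaces gives T⁻¹ = 1 + U² sin²(k₂w) / [4E(E − U)] = 1.042, hence T = 0.959.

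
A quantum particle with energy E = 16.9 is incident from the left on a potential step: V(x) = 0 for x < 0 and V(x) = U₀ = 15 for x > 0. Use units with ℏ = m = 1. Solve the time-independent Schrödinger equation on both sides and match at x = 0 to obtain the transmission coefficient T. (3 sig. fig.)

The wavenumbers are k₁ = √(2mE)/ℏ = 5.814 on the left and k₂ = √(2m(E − U₀))/ℏ = 1.949 on the right.
Matching ψ and ψ′ at x = 0 gives r = (k₁ − k₂)/(k₁ + k₂), so R = r² = 0.2478 and T = 1 − R = 0.7522.

T = 0.752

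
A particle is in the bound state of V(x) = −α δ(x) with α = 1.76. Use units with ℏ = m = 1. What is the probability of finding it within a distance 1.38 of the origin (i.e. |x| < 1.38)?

The normalised bound state is ψ = √κ e^{−κ|x|} with κ = mα/ℏ² = 1.760.
P(|x| < d) = ∫_{−d}^{d} κ e^{−2κ|x|} dx = 1 − e^{−2κd} = 1 − e^{−4.858} = 0.9922.

P = 0.992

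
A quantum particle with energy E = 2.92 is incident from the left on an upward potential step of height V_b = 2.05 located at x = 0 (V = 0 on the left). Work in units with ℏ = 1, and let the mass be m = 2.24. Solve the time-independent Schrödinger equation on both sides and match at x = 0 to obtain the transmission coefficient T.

T = 0.914

The wavenumbers are k₁ = √(2mE)/ℏ = 3.617 on the left and k₂ = √(2m(E − V_b))/ℏ = 1.974 on the right.
Matching ψ and ψ′ at x = 0 gives r = (k₁ − k₂)/(k₁ + k₂), so R = r² = 0.08631 and T = 1 − R = 0.9137.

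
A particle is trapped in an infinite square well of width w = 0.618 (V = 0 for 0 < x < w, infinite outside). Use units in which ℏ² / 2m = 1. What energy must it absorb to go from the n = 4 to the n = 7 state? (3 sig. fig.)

E_n = n²π²ℏ²/(2mw²), so ΔE = (7² − 4²) π²ℏ²/(2mw²).
ΔE = 33 × π² / (2 × 0.5 × 0.618²) = 852.8.

ΔE = 853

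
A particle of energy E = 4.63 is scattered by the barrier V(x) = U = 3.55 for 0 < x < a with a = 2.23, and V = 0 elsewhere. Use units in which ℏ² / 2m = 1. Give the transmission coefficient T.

Above the barrier the interior wavenumber is k₂ = √(2m(E − U))/ℏ = 1.039, giving phase k₂a = 2.317.
T = [1 + U² sin²(k₂a) / (4E(E − U))]⁻¹ = 1/1.339 = 0.747.

T = 0.747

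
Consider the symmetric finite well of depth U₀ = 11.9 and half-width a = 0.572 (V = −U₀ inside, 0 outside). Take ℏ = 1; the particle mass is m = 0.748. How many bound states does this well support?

N = 2

The dimensionless depth is z₀ = a√(2mU₀)/ℏ = 0.572 × √(17.80) = 2.413.
The even/odd transcendental equations gain one root per π/2 in z₀, giving N = 1 + ⌊2z₀/π⌋ = 1 + ⌊1.536⌋ = 2.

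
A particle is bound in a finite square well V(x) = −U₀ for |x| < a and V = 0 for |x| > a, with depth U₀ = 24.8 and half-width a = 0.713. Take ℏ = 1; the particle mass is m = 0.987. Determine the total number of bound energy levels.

N = 4

The dimensionless depth is z₀ = a√(2mU₀)/ℏ = 0.713 × √(48.96) = 4.989.
The even/odd transcendental equations gain one root per π/2 in z₀, giving N = 1 + ⌊2z₀/π⌋ = 1 + ⌊3.176⌋ = 4.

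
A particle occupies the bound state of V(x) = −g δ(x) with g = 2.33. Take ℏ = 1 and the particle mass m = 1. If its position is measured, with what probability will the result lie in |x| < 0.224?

The normalised bound state is ψ = √κ e^{−κ|x|} with κ = mg/ℏ² = 2.330.
P(|x| < d) = ∫_{−d}^{d} κ e^{−2κ|x|} dx = 1 − e^{−2κd} = 1 − e^{−1.044} = 0.6479.

P = 0.648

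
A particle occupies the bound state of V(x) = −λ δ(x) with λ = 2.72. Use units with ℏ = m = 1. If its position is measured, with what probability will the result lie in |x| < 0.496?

P = 0.933

The normalised bound state is ψ = √κ e^{−κ|x|} with κ = mλ/ℏ² = 2.720.
P(|x| < d) = ∫_{−d}^{d} κ e^{−2κ|x|} dx = 1 − e^{−2κd} = 1 − e^{−2.698} = 0.9327.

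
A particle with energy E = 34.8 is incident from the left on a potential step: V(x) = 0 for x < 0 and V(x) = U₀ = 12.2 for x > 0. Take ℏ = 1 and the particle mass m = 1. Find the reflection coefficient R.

R = 0.0116

The wavenumbers are k₁ = √(2mE)/ℏ = 8.343 on the left and k₂ = √(2m(E − U₀))/ℏ = 6.723 on the right.
Matching ψ and ψ′ at x = 0 gives r = (k₁ − k₂)/(k₁ + k₂), so R = r² = 0.01156 and T = 1 − R = 0.9884.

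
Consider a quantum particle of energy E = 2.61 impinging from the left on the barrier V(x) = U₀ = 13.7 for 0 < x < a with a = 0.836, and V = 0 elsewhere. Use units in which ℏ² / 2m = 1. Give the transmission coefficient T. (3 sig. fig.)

Since E < U₀ the interior solution is evanescent with decay constant κ = √(2m(U₀ − E))/ℏ = 3.330.
κa = 2.784, sinh(κa) = 8.061.
Matching ψ, ψ′ at both faces gives T = [1 + U₀² sinh²(κa) / (4E(U₀ − E))]⁻¹ = 1/106.3 = 0.00940.

T = 0.00940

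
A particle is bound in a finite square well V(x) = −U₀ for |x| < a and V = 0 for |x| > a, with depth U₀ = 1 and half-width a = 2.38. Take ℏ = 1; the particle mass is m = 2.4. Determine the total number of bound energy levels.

The dimensionless depth is z₀ = a√(2mU₀)/ℏ = 2.38 × √(4.800) = 5.214.
A new bound state (alternating even/odd) appears each time z₀ passes a multiple of π/2, so N = ⌊2z₀/π⌋ + 1 = ⌊3.320⌋ + 1 = 4.

N = 4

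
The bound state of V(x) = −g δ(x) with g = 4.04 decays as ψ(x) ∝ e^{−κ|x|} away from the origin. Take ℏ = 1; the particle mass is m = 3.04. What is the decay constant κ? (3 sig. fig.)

Integrate −(ℏ²/2m)ψ'' − gδ(x)ψ = Eψ from −ε to +ε: the ψ'' term gives ψ'(0⁺) − ψ'(0⁻) and the δ term gives −(2mg/ℏ²)ψ(0).
With ψ ∝ e^{−κ|x|} this yields −2κ = −2mg/ℏ², so κ = mg/ℏ² = 12.28.

κ = 12.3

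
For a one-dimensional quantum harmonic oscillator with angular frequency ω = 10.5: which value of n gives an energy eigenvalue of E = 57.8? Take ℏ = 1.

n = 5

E_n = ℏω(n + ½) ⇒ n = E/(ℏω) − ½ = 57.8/10.5 − 0.5 = 5.005 → n = 5.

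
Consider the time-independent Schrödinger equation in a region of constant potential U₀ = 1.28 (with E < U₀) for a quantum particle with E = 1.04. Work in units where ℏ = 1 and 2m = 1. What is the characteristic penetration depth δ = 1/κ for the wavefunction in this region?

δ = 2.04

Since E < U₀ the TISE in this region is ψ'' = κ²ψ with κ = √(2m(U₀ − E))/ℏ.
κ = √(2 × 0.5 × 0.24) = 0.4899. The penetration depth is δ = 1/κ = 2.04.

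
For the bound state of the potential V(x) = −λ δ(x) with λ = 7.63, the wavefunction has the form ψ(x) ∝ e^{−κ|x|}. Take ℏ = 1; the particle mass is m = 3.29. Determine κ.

κ = 25.1

Integrating the TISE across x = 0 gives the cusp condition ψ'(0⁺) − ψ'(0⁻) = −(2mλ/ℏ²)ψ(0).
With ψ ∝ e^{−κ|x|} this yields −2κ = −2mλ/ℏ², so κ = mλ/ℏ² = 25.10.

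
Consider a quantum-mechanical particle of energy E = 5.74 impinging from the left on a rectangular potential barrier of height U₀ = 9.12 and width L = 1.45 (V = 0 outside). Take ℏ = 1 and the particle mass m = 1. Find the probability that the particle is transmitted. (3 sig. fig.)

T = 0.00198

E < U₀: inside the barrier ψ ∝ e^{±κx} with κ = √(2m(U₀ − E))/ℏ = 2.600.
κL = 3.770, sinh(κL) = 21.68.
Matching ψ, ψ′ at both faces gives T = [1 + U₀² sinh²(κL) / (4E(U₀ − E))]⁻¹ = 1/504.7 = 0.00198.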